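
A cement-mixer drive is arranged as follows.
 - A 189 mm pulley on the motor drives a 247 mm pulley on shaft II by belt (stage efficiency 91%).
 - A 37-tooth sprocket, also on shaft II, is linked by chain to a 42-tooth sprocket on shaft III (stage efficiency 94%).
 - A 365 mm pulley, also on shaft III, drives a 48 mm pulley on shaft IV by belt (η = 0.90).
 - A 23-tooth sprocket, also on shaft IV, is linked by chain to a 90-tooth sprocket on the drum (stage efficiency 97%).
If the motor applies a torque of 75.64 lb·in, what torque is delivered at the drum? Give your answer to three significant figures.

belt 247/189 = 1.3069 → τ = 75.64·1.3069·0.91 = 89.956 lb·in
chain 42/37 = 1.1351 → τ = 89.956·1.1351·0.94 = 95.985 lb·in
belt 48/365 = 0.13151 → τ = 95.985·0.13151·0.90 = 11.36 lb·in
chain 90/23 = 3.913 → τ = 11.36·3.913·0.97 = 43.12 lb·in

43.1 lb·in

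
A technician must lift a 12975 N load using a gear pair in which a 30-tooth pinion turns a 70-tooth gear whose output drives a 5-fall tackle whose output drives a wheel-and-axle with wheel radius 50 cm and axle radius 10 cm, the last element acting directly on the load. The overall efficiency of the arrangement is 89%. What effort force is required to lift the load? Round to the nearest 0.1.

249.9 N

Gear pair MA = 70/30 = 2.3333.
Block-and-tackle MA = number of supporting rope parts = 5.
Wheel-and-axle MA = R/r = 50/10 = 5.
Combined ideal MA = 2.3333 × 5 × 5 = 58.333.
Actual MA = 58.333 × 0.89 = 51.917.
Effort = load / actual MA = 12975 / 51.917 = 249.92 N.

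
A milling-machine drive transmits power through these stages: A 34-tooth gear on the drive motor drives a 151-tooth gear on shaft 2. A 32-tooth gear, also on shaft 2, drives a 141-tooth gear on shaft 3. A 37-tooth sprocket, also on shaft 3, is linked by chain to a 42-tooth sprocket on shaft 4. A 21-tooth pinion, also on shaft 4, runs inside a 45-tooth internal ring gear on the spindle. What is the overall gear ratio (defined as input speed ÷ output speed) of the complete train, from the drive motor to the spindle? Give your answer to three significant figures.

Each stage contributes driven/driver: gear mesh 151/34 = 4.4412, gear mesh 141/32 = 4.4062, chain 42/37 = 1.1351, internal gear 45/21 = 2.1429.
Overall: 4.4412 × 4.4062 × 1.1351 × 2.1429 = 47.6.

47.6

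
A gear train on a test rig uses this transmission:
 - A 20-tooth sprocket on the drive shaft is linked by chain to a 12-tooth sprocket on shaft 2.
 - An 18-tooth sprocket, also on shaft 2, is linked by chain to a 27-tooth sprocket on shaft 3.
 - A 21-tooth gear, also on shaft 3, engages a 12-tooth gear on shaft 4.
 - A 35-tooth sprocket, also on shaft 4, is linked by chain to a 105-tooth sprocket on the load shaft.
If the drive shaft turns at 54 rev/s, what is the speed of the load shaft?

Chain: ratio = 12/20 = 0.6, so shaft 2 turns at 54 / 0.6 = 90 rev/s.
Chain: ratio = 27/18 = 1.5, so shaft 3 turns at 90 / 1.5 = 60 rev/s.
Gear mesh: ratio = 12/21 = 0.57143, so shaft 4 turns at 60 / 0.57143 = 105 rev/s.
Chain: ratio = 105/35 = 3, so the load shaft turns at 105 / 3 = 35 rev/s.

35 rev/s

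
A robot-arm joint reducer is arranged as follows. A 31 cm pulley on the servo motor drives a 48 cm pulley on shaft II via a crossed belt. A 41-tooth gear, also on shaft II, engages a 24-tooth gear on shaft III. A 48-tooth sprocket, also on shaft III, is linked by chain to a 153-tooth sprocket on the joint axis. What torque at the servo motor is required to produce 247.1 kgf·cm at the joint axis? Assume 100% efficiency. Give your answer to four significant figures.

Overall ratio R = 1.5484 × 0.58537 × 3.1875 = 2.8891.
Input torque = output torque / R = 247.1 / 2.8891 = 85.529 kgf·cm.

85.53 kgf·cm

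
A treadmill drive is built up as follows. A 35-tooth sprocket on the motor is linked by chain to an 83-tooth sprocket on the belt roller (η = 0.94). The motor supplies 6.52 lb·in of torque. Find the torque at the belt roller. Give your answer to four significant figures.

14.53 lb·in

After the chain (83/35): 6.52 × 2.3714 × 0.94 = 14.534 lb·in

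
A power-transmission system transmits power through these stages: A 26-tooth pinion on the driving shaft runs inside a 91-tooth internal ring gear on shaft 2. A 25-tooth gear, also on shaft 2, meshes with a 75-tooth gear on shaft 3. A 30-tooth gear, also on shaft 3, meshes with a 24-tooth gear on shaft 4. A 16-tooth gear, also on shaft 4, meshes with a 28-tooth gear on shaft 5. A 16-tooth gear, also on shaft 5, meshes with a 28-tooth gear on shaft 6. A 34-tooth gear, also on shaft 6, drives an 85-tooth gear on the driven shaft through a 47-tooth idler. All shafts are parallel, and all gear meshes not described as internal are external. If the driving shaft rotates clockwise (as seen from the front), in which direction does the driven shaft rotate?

the driving shaft → shaft 2: internal mesh, same direction → CW.
shaft 2 → shaft 3: external mesh, 1 reversal → CCW.
shaft 3 → shaft 4: external mesh, 1 reversal → CW.
shaft 4 → shaft 5: external mesh, 1 reversal → CCW.
shaft 5 → shaft 6: external mesh, 1 reversal → CW.
shaft 6 → the driven shaft: driver → idler → driven is 2 external meshes, 2 reversals → CW.
6 reversals in total — an even number — so the driven shaft turns the same way as the driving shaft.

clockwise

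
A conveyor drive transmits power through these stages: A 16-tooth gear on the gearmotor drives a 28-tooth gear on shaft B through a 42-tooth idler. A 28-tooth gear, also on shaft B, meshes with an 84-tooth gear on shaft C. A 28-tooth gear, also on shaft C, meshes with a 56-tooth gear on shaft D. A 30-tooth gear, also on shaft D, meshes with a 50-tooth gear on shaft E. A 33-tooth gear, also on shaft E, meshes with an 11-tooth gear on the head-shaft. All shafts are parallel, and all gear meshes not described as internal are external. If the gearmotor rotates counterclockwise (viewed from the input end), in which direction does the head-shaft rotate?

the gearmotor → shaft B: driver → idler → driven is 2 external meshes, 2 reversals → CCW.
shaft B → shaft C: external mesh, 1 reversal → CW.
shaft C → shaft D: external mesh, 1 reversal → CCW.
shaft D → shaft E: external mesh, 1 reversal → CW.
shaft E → the head-shaft: external mesh, 1 reversal → CCW.
6 reversals in total — an even number — so the head-shaft turns the same way as the gearmotor.

counterclockwise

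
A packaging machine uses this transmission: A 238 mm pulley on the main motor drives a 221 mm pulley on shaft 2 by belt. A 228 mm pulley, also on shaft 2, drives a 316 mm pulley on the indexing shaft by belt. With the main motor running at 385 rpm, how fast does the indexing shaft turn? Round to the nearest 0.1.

belt 221/238 = 0.92857 → 385/0.92857 = 414.62 rpm
belt 316/228 = 1.386 → 414.62/1.386 = 299.15 rpm

299.2 rpm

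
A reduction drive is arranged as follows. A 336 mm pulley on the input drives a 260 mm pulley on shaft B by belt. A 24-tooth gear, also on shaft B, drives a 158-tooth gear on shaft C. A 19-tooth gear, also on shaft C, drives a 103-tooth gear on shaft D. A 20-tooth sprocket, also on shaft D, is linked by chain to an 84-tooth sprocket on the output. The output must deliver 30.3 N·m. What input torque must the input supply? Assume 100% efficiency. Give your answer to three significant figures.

0.261 N·m

Overall ratio R = 0.77381 × 6.5833 × 5.4211 × 4.2 = 115.99.
Input torque = output torque / R = 30.3 / 115.99 = 0.26123 N·m.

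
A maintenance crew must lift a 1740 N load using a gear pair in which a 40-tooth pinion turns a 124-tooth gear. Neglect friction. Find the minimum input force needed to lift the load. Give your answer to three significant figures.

Gear pair MA = 124/40 = 3.1.
Effort = load / MA = 1740 / 3.1 = 561.29 N.

561 N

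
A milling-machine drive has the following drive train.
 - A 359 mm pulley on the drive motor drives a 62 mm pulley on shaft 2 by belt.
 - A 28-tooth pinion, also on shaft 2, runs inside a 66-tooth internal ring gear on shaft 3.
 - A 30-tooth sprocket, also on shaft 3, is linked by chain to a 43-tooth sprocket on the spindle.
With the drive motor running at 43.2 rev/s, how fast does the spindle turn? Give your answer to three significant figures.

the drive motor → shaft 2 (belt, 62/359): 43.2 ÷ 0.1727 = 250.14 rev/s
shaft 2 → shaft 3 (internal gear, 66/28): 250.14 ÷ 2.3571 = 106.12 rev/s
shaft 3 → the spindle (chain, 43/30): 106.12 ÷ 1.4333 = 74.038 rev/s

74.0 rev/s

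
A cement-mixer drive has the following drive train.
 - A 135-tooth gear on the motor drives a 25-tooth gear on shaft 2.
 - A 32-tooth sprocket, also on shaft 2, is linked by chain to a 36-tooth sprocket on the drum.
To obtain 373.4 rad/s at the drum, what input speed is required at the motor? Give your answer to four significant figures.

Overall ratio R = 0.18519 × 1.125 = 0.20833.
Required input speed = output speed × R = 373.4 × 0.20833 = 77.792 rad/s.

77.79 rad/s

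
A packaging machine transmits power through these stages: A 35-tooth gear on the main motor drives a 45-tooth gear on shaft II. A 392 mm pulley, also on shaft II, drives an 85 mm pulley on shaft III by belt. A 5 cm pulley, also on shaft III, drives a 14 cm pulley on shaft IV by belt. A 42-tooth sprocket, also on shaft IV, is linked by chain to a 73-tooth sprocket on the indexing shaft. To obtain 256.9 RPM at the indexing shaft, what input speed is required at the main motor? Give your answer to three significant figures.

349 RPM

Overall ratio R = 1.2857 × 0.21684 × 2.8 × 1.7381 = 1.3568.
Required input speed = output speed × R = 256.9 × 1.3568 = 348.56 RPM.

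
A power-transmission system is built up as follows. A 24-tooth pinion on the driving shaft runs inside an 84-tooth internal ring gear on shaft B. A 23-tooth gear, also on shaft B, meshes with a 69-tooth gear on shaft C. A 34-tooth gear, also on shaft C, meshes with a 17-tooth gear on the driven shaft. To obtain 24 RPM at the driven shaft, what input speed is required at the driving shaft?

Overall ratio R = 3.5 × 3 × 0.5 = 5.25.
Required input speed = output speed × R = 24 × 5.25 = 126 RPM.

126 RPM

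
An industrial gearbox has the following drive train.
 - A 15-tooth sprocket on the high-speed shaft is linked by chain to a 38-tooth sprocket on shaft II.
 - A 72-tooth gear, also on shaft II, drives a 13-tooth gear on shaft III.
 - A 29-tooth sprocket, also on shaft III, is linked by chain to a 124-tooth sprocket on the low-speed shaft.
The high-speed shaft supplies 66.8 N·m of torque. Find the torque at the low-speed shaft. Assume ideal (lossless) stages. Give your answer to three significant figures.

131 N·m

chain 38/15 = 2.5333 → τ = 66.8·2.5333 = 169.23 N·m
gear mesh 13/72 = 0.18056 → τ = 169.23·0.18056 = 30.555 N·m
chain 124/29 = 4.2759 → τ = 30.555·4.2759 = 130.65 N·m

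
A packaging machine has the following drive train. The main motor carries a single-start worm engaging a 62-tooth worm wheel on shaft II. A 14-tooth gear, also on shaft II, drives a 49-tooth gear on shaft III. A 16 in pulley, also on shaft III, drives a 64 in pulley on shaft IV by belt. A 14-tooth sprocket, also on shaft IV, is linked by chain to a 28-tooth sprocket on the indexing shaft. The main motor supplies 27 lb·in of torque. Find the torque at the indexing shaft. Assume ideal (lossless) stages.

worm 62/1 = 62 → τ = 27·62 = 1674 lb·in
gear mesh 49/14 = 3.5 → τ = 1674·3.5 = 5859 lb·in
belt 64/16 = 4 → τ = 5859·4 = 23436 lb·in
chain 28/14 = 2 → τ = 23436·2 = 46872 lb·in

46872 lb·in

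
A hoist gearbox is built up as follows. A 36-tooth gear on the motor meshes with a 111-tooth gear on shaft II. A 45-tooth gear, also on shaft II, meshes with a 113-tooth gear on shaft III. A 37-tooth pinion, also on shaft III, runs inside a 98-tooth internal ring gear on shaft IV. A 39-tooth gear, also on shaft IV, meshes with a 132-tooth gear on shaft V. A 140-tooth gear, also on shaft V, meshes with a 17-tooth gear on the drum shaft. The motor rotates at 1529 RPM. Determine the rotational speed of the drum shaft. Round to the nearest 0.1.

181.4 RPM

Gear mesh: ratio = 111/36 = 3.0833, so shaft II turns at 1529 / 3.0833 = 495.89 RPM.
Gear mesh: ratio = 113/45 = 2.5111, so shaft III turns at 495.89 / 2.5111 = 197.48 RPM.
Internal gear: ratio = 98/37 = 2.6486, so shaft IV turns at 197.48 / 2.6486 = 74.558 RPM.
Gear mesh: ratio = 132/39 = 3.3846, so shaft V turns at 74.558 / 3.3846 = 22.029 RPM.
Gear mesh: ratio = 17/140 = 0.12143, so the drum shaft turns at 22.029 / 0.12143 = 181.41 RPM.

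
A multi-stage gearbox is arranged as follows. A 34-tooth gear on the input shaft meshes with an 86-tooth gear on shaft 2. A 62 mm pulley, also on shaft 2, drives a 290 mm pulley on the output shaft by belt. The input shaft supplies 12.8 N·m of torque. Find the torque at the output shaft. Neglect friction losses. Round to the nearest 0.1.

151.4 N·m

gear mesh 86/34 = 2.5294 → τ = 12.8·2.5294 = 32.376 N·m
belt 290/62 = 4.6774 → τ = 32.376·4.6774 = 151.44 N·m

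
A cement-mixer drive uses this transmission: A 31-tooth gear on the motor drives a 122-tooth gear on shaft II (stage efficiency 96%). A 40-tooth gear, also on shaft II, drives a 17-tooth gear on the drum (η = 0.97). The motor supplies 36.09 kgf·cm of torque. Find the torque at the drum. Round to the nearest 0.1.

56.2 kgf·cm

gear mesh 122/31 = 3.9355 → τ = 36.09·3.9355·0.96 = 136.35 kgf·cm
gear mesh 17/40 = 0.425 → τ = 136.35·0.425·0.97 = 56.21 kgf·cm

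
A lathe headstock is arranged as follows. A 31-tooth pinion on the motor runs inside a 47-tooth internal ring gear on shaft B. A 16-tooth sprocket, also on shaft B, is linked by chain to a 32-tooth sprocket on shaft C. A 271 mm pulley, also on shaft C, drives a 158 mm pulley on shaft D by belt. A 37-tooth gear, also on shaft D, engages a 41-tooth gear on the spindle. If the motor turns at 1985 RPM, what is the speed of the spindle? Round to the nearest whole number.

1013 RPM

internal gear 47/31 = 1.5161 → 1985/1.5161 = 1309.3 RPM
chain 32/16 = 2 → 1309.3/2 = 654.63 RPM
belt 158/271 = 0.58303 → 654.63/0.58303 = 1122.8 RPM
gear mesh 41/37 = 1.1081 → 1122.8/1.1081 = 1013.3 RPM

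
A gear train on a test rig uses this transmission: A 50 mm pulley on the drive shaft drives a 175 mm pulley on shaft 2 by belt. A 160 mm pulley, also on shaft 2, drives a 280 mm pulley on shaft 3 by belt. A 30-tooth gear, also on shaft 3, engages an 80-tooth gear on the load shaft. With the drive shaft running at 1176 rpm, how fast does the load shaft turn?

Belt: ratio = 175/50 = 3.5, so shaft 2 turns at 1176 / 3.5 = 336 rpm.
Belt: ratio = 280/160 = 1.75, so shaft 3 turns at 336 / 1.75 = 192 rpm.
Gear mesh: ratio = 80/30 = 2.6667, so the load shaft turns at 192 / 2.6667 = 72 rpm.

72 rpm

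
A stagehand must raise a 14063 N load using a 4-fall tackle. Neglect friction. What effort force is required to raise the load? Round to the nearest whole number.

Block-and-tackle MA = number of supporting rope parts = 4.
Effort = load / MA = 14063 / 4 = 3515.8 N.

3516 N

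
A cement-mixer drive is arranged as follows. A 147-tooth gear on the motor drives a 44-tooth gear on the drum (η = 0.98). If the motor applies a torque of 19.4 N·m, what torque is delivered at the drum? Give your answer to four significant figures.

gear mesh 44/147 = 0.29932 → τ = 19.4·0.29932·0.98 = 5.6907 N·m

5.691 N·m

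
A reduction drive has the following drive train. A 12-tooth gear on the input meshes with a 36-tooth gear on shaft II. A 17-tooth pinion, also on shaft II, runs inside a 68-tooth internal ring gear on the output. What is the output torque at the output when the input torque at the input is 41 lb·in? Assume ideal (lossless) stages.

Gear mesh: ratio = 36/12 = 3; torque at shaft II = 41 × 3 = 123 lb·in.
Internal gear: ratio = 68/17 = 4; torque at the output = 123 × 4 = 492 lb·in.

492 lb·in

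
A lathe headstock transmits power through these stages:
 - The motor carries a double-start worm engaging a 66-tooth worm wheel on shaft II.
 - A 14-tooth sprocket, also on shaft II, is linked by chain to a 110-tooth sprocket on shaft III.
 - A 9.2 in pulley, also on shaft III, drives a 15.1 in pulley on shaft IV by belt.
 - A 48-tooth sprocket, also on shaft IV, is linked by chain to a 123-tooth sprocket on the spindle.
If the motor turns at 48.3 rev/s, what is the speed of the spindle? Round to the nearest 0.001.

0.044 rev/s

the motor → shaft II (worm, 66/2): 48.3 ÷ 33 = 1.4636 rev/s
shaft II → shaft III (chain, 110/14): 1.4636 ÷ 7.8571 = 0.18628 rev/s
shaft III → shaft IV (belt, 15.1/9.2): 0.18628 ÷ 1.6413 = 0.1135 rev/s
shaft IV → the spindle (chain, 123/48): 0.1135 ÷ 2.5625 = 0.044291 rev/s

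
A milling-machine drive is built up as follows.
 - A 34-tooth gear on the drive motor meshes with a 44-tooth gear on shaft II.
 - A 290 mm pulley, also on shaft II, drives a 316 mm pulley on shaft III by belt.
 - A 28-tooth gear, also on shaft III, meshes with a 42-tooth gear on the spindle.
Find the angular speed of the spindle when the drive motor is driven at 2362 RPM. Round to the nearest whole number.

1117 RPM

gear mesh 44/34 = 1.2941 → 2362/1.2941 = 1825.2 RPM
belt 316/290 = 1.0897 → 1825.2/1.0897 = 1675 RPM
gear mesh 42/28 = 1.5 → 1675/1.5 = 1116.7 RPM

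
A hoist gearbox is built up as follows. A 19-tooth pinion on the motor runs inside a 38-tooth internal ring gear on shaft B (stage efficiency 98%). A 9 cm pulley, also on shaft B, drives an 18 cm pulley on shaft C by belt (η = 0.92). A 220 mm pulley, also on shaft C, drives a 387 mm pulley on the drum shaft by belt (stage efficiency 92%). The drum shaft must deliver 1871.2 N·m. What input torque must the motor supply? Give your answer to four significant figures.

Overall ratio R = 2 × 2 × 1.7591 = 7.0364; overall efficiency η = 0.98 × 0.92 × 0.92 = 0.8295.
Input torque = output torque / (R × η) = 1871.2 / (7.0364 × 0.8295) = 320.6 N·m.

320.6 N·m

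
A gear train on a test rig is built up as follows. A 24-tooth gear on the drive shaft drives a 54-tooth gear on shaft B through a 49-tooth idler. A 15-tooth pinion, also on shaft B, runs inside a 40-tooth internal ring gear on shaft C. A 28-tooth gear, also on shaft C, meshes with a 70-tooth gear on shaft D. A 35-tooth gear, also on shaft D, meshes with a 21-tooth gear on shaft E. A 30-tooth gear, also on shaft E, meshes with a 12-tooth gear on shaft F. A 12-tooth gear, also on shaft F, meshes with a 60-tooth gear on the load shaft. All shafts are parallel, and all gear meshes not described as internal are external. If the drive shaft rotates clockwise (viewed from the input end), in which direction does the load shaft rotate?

clockwise

the drive shaft → shaft B: driver → idler → driven is 2 external meshes, 2 reversals → CW.
shaft B → shaft C: internal mesh, same direction → CW.
shaft C → shaft D: external mesh, 1 reversal → CCW.
shaft D → shaft E: external mesh, 1 reversal → CW.
shaft E → shaft F: external mesh, 1 reversal → CCW.
shaft F → the load shaft: external mesh, 1 reversal → CW.
6 reversals in total — an even number — so the load shaft turns the same way as the drive shaft.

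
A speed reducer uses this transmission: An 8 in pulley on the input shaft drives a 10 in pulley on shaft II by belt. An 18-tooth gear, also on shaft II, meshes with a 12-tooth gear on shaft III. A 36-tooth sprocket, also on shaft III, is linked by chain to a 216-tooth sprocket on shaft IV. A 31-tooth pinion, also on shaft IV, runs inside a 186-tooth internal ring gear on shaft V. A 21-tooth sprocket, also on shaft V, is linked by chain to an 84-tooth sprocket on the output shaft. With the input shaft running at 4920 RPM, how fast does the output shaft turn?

41 RPM

Belt: ratio = 10/8 = 1.25, so shaft II turns at 4920 / 1.25 = 3936 RPM.
Gear mesh: ratio = 12/18 = 0.66667, so shaft III turns at 3936 / 0.66667 = 5904 RPM.
Chain: ratio = 216/36 = 6, so shaft IV turns at 5904 / 6 = 984 RPM.
Internal gear: ratio = 186/31 = 6, so shaft V turns at 984 / 6 = 164 RPM.
Chain: ratio = 84/21 = 4, so the output shaft turns at 164 / 4 = 41 RPM.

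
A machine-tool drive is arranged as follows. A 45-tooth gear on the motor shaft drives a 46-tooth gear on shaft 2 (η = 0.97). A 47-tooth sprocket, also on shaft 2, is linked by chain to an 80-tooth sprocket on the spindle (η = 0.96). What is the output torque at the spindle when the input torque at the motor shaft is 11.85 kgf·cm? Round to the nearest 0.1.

19.2 kgf·cm

gear mesh 46/45 = 1.0222 → τ = 11.85·1.0222·0.97 = 11.75 kgf·cm
chain 80/47 = 1.7021 → τ = 11.75·1.7021·0.96 = 19.2 kgf·cm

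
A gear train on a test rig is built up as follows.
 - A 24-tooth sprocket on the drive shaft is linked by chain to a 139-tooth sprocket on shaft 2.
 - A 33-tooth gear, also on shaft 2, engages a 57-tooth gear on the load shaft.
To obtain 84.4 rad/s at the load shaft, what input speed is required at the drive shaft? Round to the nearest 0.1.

844.3 rad/s

Overall ratio R = 5.7917 × 1.7273 = 10.004.
Required input speed = output speed × R = 84.4 × 10.004 = 844.32 rad/s.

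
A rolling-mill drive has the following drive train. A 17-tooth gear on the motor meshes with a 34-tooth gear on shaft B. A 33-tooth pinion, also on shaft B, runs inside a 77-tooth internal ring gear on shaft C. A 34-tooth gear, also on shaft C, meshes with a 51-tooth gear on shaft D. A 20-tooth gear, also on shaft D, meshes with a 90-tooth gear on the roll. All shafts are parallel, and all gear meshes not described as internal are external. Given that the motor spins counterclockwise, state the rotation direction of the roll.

clockwise

the motor → shaft B: external mesh, 1 reversal → CW.
shaft B → shaft C: internal mesh, same direction → CW.
shaft C → shaft D: external mesh, 1 reversal → CCW.
shaft D → the roll: external mesh, 1 reversal → CW.
3 reversals in total — an odd number — so the roll turns opposite to the motor.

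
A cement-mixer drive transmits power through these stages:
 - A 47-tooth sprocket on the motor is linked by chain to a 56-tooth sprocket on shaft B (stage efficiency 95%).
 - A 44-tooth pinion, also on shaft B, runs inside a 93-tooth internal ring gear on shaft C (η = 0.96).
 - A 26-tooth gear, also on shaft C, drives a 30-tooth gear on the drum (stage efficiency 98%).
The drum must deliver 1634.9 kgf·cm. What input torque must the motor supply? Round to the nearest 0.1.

629.5 kgf·cm

Overall ratio R = 1.1915 × 2.1136 × 1.1538 = 2.9058; overall efficiency η = 0.95 × 0.96 × 0.98 = 0.8938.
Input torque = output torque / (R × η) = 1634.9 / (2.9058 × 0.8938) = 629.51 kgf·cm.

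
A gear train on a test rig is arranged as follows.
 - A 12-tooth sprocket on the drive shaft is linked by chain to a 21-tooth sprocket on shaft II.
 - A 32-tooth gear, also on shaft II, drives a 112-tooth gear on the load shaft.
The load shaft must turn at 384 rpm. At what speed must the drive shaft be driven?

Overall ratio R = 1.75 × 3.5 = 6.125.
Required input speed = output speed × R = 384 × 6.125 = 2352 rpm.

2352 rpm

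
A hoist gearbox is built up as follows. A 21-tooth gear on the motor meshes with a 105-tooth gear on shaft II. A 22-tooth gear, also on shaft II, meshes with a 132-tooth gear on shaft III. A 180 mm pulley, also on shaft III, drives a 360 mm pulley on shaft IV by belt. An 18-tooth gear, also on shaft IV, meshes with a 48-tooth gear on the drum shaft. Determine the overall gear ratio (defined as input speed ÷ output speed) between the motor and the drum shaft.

Each stage contributes driven/driver: gear mesh 105/21 = 5, gear mesh 132/22 = 6, belt 360/180 = 2, gear mesh 48/18 = 2.6667.
Overall: 5 × 6 × 2 × 2.6667 = 160.

160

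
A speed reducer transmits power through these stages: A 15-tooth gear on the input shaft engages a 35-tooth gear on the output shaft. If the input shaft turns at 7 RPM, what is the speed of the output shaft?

3 RPM

Gear mesh: ratio = 35/15 = 2.3333, so the output shaft turns at 7 / 2.3333 = 3 RPM.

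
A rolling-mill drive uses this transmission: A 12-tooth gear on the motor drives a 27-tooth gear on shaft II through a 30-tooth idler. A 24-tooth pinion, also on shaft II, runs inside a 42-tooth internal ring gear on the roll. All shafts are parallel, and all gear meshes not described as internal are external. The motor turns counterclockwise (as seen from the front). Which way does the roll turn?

counterclockwise

the motor → shaft II: driver → idler → driven is 2 external meshes, 2 reversals → CCW.
shaft II → the roll: internal mesh, same direction → CCW.
2 reversals in total — an even number — so the roll turns the same way as the motor.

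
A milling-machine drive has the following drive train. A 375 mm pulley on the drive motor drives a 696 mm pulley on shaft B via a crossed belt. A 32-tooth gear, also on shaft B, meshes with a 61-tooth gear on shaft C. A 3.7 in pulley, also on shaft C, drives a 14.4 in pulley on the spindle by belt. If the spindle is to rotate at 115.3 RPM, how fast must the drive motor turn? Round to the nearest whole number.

Overall ratio R = 1.856 × 1.9062 × 3.8919 = 13.77.
Required input speed = output speed × R = 115.3 × 13.77 = 1587.6 RPM.

1588 RPM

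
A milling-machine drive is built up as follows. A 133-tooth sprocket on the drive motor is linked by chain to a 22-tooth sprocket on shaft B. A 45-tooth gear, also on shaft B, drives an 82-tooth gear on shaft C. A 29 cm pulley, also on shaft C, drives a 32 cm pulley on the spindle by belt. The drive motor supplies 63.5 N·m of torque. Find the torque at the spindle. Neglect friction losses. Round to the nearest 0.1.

21.1 N·m

After the chain (22/133): 63.5 × 0.16541 = 10.504 N·m
After the gear mesh (82/45): 10.504 × 1.8222 = 19.14 N·m
After the belt (32/29): 19.14 × 1.1034 = 21.12 N·m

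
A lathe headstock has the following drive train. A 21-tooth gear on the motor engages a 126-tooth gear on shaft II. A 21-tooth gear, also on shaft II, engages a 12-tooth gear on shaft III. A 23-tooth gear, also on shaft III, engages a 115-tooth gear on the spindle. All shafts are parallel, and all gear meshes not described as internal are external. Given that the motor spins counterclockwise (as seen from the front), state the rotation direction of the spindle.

the motor → shaft II: external mesh, 1 reversal → CW.
shaft II → shaft III: external mesh, 1 reversal → CCW.
shaft III → the spindle: external mesh, 1 reversal → CW.
3 reversals in total — an odd number — so the spindle turns opposite to the motor.

clockwise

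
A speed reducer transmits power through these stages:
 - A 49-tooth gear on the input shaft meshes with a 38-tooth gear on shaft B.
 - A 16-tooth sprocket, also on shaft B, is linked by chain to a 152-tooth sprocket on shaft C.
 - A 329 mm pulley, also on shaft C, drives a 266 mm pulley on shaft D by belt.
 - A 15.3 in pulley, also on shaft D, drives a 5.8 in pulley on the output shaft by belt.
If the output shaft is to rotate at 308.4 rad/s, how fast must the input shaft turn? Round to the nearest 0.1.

696.4 rad/s

Overall ratio R = 0.77551 × 9.5 × 0.80851 × 0.37908 = 2.258.
Required input speed = output speed × R = 308.4 × 2.258 = 696.38 rad/s.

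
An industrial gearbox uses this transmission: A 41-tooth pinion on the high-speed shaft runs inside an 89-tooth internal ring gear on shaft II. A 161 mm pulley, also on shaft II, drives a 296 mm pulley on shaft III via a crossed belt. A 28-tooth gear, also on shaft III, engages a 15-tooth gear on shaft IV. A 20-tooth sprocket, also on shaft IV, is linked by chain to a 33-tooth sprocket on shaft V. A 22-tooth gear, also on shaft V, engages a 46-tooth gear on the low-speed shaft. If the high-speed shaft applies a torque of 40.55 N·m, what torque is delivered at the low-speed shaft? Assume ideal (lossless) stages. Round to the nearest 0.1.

After the internal gear (89/41): 40.55 × 2.1707 = 88.023 N·m
After the belt (296/161): 88.023 × 1.8385 = 161.83 N·m
After the gear mesh (15/28): 161.83 × 0.53571 = 86.695 N·m
After the chain (33/20): 86.695 × 1.65 = 143.05 N·m
After the gear mesh (46/22): 143.05 × 2.0909 = 299.1 N·m

299.1 N·m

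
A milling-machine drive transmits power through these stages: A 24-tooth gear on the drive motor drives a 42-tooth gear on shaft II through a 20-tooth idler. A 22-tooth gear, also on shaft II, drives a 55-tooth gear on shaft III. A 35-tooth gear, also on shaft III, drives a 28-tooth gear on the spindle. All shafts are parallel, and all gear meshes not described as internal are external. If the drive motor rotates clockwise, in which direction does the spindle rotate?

the drive motor → shaft II: driver → idler → driven is 2 external meshes, 2 reversals → CW.
shaft II → shaft III: external mesh, 1 reversal → CCW.
shaft III → the spindle: external mesh, 1 reversal → CW.
4 reversals in total — an even number — so the spindle turns the same way as the drive motor.

clockwise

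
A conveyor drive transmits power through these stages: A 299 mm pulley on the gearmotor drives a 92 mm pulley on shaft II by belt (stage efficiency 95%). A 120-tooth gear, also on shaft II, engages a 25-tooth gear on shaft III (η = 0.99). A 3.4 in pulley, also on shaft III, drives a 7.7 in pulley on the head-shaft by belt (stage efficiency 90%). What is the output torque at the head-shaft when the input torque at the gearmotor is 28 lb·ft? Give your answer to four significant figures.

3.441 lb·ft

belt 92/299 = 0.30769 → τ = 28·0.30769·0.95 = 8.1846 lb·ft
gear mesh 25/120 = 0.20833 → τ = 8.1846·0.20833·0.99 = 1.6881 lb·ft
belt 7.7/3.4 = 2.2647 → τ = 1.6881·2.2647·0.90 = 3.4407 lb·ft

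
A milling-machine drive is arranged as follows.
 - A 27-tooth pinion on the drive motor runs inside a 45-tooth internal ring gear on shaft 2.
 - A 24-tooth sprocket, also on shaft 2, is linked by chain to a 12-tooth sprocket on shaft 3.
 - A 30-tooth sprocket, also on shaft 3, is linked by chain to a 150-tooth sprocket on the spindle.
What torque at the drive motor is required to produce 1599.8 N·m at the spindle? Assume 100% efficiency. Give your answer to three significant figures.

Overall ratio R = 1.6667 × 0.5 × 5 = 4.1667.
Input torque = output torque / R = 1599.8 / 4.1667 = 383.95 N·m.

384 N·m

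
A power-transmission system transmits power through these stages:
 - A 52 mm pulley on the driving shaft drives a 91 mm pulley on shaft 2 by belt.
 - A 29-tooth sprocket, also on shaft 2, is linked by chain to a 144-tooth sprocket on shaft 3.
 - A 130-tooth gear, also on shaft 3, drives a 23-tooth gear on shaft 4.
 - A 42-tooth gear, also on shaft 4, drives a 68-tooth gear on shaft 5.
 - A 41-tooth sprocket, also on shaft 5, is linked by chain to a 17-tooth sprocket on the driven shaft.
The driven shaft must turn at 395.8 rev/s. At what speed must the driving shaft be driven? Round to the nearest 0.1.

408.5 rev/s

Overall ratio R = 1.75 × 4.9655 × 0.17692 × 1.619 × 0.41463 = 1.0321.
Required input speed = output speed × R = 395.8 × 1.0321 = 408.5 rev/s.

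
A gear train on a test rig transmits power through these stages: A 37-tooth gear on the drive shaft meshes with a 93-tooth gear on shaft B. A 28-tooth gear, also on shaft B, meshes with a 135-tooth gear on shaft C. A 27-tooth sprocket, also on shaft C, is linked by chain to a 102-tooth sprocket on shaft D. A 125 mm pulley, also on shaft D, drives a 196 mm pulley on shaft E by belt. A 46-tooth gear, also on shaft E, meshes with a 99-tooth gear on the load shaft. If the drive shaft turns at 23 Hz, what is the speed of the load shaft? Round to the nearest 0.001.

0.149 Hz

gear mesh 93/37 = 2.5135 → 23/2.5135 = 9.1505 Hz
gear mesh 135/28 = 4.8214 → 9.1505/4.8214 = 1.8979 Hz
chain 102/27 = 3.7778 → 1.8979/3.7778 = 0.50238 Hz
belt 196/125 = 1.568 → 0.50238/1.568 = 0.3204 Hz
gear mesh 99/46 = 2.1522 → 0.3204/2.1522 = 0.14887 Hz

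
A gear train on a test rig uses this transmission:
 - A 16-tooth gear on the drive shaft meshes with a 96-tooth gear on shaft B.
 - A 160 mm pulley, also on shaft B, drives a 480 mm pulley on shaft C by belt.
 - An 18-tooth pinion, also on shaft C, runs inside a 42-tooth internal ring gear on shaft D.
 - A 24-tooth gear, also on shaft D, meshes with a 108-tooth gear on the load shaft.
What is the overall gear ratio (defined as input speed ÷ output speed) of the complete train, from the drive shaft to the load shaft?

Each stage contributes driven/driver: gear mesh 96/16 = 6, belt 480/160 = 3, internal gear 42/18 = 2.3333, gear mesh 108/24 = 4.5.
Overall: 6 × 3 × 2.3333 × 4.5 = 189.

189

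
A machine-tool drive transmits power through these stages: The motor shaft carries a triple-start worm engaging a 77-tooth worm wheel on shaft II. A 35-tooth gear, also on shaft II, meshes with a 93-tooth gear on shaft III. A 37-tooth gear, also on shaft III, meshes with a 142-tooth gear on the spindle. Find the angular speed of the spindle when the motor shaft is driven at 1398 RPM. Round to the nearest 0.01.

Worm: ratio = 77/3 = 25.667, so shaft II turns at 1398 / 25.667 = 54.468 RPM.
Gear mesh: ratio = 93/35 = 2.6571, so shaft III turns at 54.468 / 2.6571 = 20.499 RPM.
Gear mesh: ratio = 142/37 = 3.8378, so the spindle turns at 20.499 / 3.8378 = 5.3412 RPM.

5.34 RPM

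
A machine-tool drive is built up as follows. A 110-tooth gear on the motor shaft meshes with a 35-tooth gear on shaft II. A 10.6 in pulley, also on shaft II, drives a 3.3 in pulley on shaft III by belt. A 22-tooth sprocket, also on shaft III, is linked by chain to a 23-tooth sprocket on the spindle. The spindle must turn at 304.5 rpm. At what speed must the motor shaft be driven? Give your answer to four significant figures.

31.53 rpm

Overall ratio R = 0.31818 × 0.31132 × 1.0455 = 0.10356.
Required input speed = output speed × R = 304.5 × 0.10356 = 31.534 rpm.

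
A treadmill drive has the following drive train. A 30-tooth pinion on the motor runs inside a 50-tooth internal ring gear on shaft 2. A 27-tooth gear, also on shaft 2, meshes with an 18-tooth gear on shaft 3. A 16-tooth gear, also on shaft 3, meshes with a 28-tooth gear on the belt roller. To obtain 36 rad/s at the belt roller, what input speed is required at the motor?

Overall ratio R = 1.6667 × 0.66667 × 1.75 = 1.9444.
Required input speed = output speed × R = 36 × 1.9444 = 70 rad/s.

70 rad/s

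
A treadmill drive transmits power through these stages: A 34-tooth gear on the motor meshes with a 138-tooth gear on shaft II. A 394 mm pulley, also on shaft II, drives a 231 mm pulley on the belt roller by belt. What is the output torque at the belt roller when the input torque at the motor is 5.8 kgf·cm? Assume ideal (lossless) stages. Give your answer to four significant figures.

13.80 kgf·cm

gear mesh 138/34 = 4.0588 → τ = 5.8·4.0588 = 23.541 kgf·cm
belt 231/394 = 0.58629 → τ = 23.541·0.58629 = 13.802 kgf·cm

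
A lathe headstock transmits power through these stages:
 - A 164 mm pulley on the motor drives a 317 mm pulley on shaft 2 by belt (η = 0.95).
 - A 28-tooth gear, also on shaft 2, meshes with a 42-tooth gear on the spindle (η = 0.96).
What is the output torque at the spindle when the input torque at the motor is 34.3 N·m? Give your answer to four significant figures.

Belt: ratio = 317/164 = 1.9329; torque at shaft 2 = 34.3 × 1.9329 × 0.95 = 62.984 N·m.
Gear mesh: ratio = 42/28 = 1.5; torque at the spindle = 62.984 × 1.5 × 0.96 = 90.698 N·m.

90.70 N·m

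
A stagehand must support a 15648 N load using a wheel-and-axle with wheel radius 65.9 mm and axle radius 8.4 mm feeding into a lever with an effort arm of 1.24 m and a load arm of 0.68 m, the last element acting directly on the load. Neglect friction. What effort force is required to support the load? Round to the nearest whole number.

1094 N

Wheel-and-axle MA = R/r = 65.9/8.4 = 7.8452.
Lever MA = effort arm / load arm = 1.24/0.68 = 1.8235.
Combined ideal MA = 7.8452 × 1.8235 = 14.306.
Effort = load / MA = 15648 / 14.306 = 1093.8 N.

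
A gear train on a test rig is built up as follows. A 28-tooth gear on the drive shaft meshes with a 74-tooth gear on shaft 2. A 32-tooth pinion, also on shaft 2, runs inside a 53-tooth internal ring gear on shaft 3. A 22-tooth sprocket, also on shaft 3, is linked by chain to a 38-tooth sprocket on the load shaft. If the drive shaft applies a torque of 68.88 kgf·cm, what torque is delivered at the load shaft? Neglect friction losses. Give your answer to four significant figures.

520.8 kgf·cm

gear mesh 74/28 = 2.6429 → τ = 68.88·2.6429 = 182.04 kgf·cm
internal gear 53/32 = 1.6562 → τ = 182.04·1.6562 = 301.5 kgf·cm
chain 38/22 = 1.7273 → τ = 301.5·1.7273 = 520.78 kgf·cm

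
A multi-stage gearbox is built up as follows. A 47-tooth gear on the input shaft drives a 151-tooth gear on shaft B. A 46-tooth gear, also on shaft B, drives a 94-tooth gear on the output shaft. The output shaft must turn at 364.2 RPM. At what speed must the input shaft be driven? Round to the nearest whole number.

Overall ratio R = 3.2128 × 2.0435 = 6.5652.
Required input speed = output speed × R = 364.2 × 6.5652 = 2391.1 RPM.

2391 RPM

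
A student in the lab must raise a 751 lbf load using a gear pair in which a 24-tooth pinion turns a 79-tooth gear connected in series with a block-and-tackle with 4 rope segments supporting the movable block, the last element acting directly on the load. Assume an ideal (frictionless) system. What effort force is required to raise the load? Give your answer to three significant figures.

Gear pair MA = 79/24 = 3.2917.
Block-and-tackle MA = number of supporting rope parts = 4.
Combined ideal MA = 3.2917 × 4 = 13.167.
Effort = load / MA = 751 / 13.167 = 57.038 lbf.

57.0 lbf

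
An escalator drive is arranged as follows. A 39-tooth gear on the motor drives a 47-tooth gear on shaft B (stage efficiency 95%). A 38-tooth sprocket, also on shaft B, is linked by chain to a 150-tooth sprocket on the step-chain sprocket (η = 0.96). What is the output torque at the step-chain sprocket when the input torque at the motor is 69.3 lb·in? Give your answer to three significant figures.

301 lb·in

After the gear mesh (47/39): 69.3 × 1.2051 × 0.95 = 79.34 lb·in
After the chain (150/38): 79.34 × 3.9474 × 0.96 = 300.66 lb·in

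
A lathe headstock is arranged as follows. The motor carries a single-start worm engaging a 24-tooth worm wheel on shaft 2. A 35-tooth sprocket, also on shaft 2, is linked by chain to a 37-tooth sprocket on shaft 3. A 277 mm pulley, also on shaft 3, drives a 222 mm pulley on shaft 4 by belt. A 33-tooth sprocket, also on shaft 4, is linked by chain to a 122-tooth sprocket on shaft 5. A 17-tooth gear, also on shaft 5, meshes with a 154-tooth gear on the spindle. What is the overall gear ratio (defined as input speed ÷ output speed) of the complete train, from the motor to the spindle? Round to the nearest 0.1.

681.0

Each stage contributes driven/driver: worm 24/1 = 24, chain 37/35 = 1.0571, belt 222/277 = 0.80144, chain 122/33 = 3.697, gear mesh 154/17 = 9.0588.
Overall: 24 × 1.0571 × 0.80144 × 3.697 × 9.0588 = 680.98.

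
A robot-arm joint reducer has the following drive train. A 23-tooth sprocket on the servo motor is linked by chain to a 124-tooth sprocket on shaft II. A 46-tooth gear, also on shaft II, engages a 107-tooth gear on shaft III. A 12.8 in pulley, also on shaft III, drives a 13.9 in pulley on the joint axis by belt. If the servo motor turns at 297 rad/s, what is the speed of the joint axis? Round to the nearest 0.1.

the servo motor → shaft II (chain, 124/23): 297 ÷ 5.3913 = 55.089 rad/s
shaft II → shaft III (gear mesh, 107/46): 55.089 ÷ 2.3261 = 23.683 rad/s
shaft III → the joint axis (belt, 13.9/12.8): 23.683 ÷ 1.0859 = 21.809 rad/s

21.8 rad/s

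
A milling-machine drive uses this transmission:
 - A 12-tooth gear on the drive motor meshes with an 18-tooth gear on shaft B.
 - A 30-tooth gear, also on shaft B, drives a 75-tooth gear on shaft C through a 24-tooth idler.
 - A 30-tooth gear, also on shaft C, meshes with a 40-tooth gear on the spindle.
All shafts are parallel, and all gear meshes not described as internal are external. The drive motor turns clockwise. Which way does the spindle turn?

clockwise

the drive motor → shaft B: external mesh, 1 reversal → CCW.
shaft B → shaft C: driver → idler → driven is 2 external meshes, 2 reversals → CCW.
shaft C → the spindle: external mesh, 1 reversal → CW.
4 reversals in total — an even number — so the spindle turns the same way as the drive motor.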